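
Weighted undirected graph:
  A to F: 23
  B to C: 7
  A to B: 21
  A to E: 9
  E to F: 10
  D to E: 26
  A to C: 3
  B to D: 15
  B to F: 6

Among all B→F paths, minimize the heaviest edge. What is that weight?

Comparing a few candidate routes:
B - A - E - F: max(21, 9, 10) = 21
B - D - E - F: max(15, 26, 10) = 26
B - C - A - F: max(7, 3, 23) = 23
B - C - A - E - F: max(7, 3, 9, 10) = 10
B - F: max(6) = 6
B - A - F: max(21, 23) = 23
The minimum achievable maximum is 6.

6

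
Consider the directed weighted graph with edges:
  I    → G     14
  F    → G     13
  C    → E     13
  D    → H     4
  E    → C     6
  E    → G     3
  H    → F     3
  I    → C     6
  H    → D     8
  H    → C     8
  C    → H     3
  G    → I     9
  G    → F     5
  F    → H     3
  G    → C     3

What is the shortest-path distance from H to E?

21

Paths from H to E:
H - C - E: 8 + 13 = 21
H - F - G - C - E: 3 + 13 + 3 + 13 = 32
H - F - G - I - C - E: 3 + 13 + 9 + 6 + 13 = 44
Shortest: 21.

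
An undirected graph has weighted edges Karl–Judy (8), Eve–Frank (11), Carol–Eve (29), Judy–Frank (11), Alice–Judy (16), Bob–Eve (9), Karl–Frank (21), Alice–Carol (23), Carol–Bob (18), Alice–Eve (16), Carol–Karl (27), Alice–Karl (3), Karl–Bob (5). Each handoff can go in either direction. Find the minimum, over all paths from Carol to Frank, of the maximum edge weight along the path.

18

Some routes from Carol to Frank:
Carol-Bob-Karl-Judy-Frank: max(18, 5, 8, 11) = 18
Carol-Bob-Karl-Judy-Alice-Eve-Frank: max(18, 5, 8, 16, 16, 11) = 18
Carol-Bob-Karl-Alice-Eve-Frank: max(18, 5, 3, 16, 11) = 18
Carol-Bob-Karl-Alice-Judy-Frank: max(18, 5, 3, 16, 11) = 18
Best route has worst link 18.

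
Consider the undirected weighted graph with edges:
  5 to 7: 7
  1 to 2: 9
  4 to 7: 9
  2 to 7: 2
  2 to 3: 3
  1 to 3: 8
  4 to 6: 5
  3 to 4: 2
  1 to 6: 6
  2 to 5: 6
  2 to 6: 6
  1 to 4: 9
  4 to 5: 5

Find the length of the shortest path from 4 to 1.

9

Some routes from 4 to 1:
4 - 3 - 1: 2 + 8 = 10
4 - 3 - 2 - 6 - 1: 2 + 3 + 6 + 6 = 17
4 - 3 - 2 - 1: 2 + 3 + 9 = 14
4 - 1: 9
4 - 6 - 1: 5 + 6 = 11
Best route has total 9.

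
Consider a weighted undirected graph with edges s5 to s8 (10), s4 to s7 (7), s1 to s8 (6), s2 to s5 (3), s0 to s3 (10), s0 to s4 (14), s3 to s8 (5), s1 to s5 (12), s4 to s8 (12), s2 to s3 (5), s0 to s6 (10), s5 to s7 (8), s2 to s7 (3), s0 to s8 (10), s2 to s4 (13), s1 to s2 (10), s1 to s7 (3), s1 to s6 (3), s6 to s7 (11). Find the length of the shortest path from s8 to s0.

10

Some routes from s8 to s0:
s8→s4→s0: 12 + 14 = 26
s8→s1→s7→s2→s3→s0: 6 + 3 + 3 + 5 + 10 = 27
s8→s0: 10
s8→s3→s0: 5 + 10 = 15
s8→s1→s6→s0: 6 + 3 + 10 = 19
The minimum is 10.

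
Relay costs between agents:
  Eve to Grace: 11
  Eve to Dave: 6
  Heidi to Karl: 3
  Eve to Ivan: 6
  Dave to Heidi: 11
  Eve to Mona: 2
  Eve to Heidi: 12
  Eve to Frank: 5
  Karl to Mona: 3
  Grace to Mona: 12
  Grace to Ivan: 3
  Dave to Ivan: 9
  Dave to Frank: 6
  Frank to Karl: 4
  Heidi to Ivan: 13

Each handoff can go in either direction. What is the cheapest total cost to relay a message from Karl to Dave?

Comparing a few candidate routes:
Karl→Mona→Eve→Ivan→Dave: 3 + 2 + 6 + 9 = 20
Karl→Frank→Eve→Dave: 4 + 5 + 6 = 15
Karl→Frank→Dave: 4 + 6 = 10
Karl→Heidi→Dave: 3 + 11 = 14
Karl→Mona→Eve→Dave: 3 + 2 + 6 = 11
Karl→Mona→Eve→Frank→Dave: 3 + 2 + 5 + 6 = 16
The minimum is 10.

10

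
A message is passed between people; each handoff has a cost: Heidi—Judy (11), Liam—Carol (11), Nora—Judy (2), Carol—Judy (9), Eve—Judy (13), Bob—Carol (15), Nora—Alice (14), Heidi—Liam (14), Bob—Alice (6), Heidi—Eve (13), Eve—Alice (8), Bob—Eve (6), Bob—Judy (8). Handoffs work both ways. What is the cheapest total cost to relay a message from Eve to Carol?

Some routes from Eve to Carol:
Eve -> Judy -> Carol: 13 + 9 = 22
Eve -> Alice -> Bob -> Judy -> Carol: 8 + 6 + 8 + 9 = 31
Eve -> Bob -> Carol: 6 + 15 = 21
Eve -> Bob -> Judy -> Carol: 6 + 8 + 9 = 23
Eve -> Alice -> Bob -> Carol: 8 + 6 + 15 = 29
The minimum is 21.

21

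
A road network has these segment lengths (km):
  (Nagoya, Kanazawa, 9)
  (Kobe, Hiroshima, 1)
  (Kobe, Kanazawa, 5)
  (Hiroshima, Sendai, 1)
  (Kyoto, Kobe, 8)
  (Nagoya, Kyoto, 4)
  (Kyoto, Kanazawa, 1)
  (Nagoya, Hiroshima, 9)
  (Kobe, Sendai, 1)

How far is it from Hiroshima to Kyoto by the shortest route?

Some routes from Hiroshima to Kyoto:
Hiroshima→Kobe→Kyoto: 1 + 8 = 9
Hiroshima→Sendai→Kobe→Kanazawa→Kyoto: 1 + 1 + 5 + 1 = 8
Hiroshima→Kobe→Kanazawa→Kyoto: 1 + 5 + 1 = 7
Shortest: 7 km.

7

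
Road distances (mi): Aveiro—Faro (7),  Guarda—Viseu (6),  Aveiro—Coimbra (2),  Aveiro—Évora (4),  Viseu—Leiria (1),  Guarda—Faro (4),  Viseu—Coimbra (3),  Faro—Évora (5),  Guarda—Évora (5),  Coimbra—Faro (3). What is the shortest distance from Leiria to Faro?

7

Some routes from Leiria to Faro:
Leiria→Viseu→Coimbra→Faro: 1 + 3 + 3 = 7
Leiria→Viseu→Guarda→Évora→Faro: 1 + 6 + 5 + 5 = 17
Leiria→Viseu→Coimbra→Aveiro→Évora→Guarda→Faro: 1 + 3 + 2 + 4 + 5 + 4 = 19
Leiria→Viseu→Guarda→Faro: 1 + 6 + 4 = 11
Leiria→Viseu→Coimbra→Aveiro→Faro: 1 + 3 + 2 + 7 = 13
Leiria→Viseu→Coimbra→Aveiro→Évora→Faro: 1 + 3 + 2 + 4 + 5 = 15
The minimum is 7 mi.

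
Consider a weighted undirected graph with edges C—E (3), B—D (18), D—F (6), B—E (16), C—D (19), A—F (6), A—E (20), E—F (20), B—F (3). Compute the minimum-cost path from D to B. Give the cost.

9

A few of the D→B routes:
D-F-A-E-B: 6 + 6 + 20 + 16 = 48
D-F-E-B: 6 + 20 + 16 = 42
D-C-E-B: 19 + 3 + 16 = 38
D-F-B: 6 + 3 = 9
D-B: 18
D-C-E-F-B: 19 + 3 + 20 + 3 = 45
Best route has total 9.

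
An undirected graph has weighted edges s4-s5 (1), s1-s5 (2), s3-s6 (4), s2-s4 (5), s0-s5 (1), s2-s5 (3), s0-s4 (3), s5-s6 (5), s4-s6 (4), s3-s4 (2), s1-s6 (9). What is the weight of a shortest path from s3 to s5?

Checking several routes:
s3 - s4 - s5: 2 + 1 = 3
s3 - s4 - s2 - s5: 2 + 5 + 3 = 10
s3 - s6 - s4 - s5: 4 + 4 + 1 = 9
s3 - s6 - s5: 4 + 5 = 9
s3 - s4 - s0 - s5: 2 + 3 + 1 = 6
The minimum is 3.

3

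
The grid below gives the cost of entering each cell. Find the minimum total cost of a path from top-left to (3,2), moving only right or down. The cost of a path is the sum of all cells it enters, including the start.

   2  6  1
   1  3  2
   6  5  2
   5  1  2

12

Cheapest: [0,0]→[1,0]→[1,1]→[1,2]→[2,2]→[3,2]
  2 + 1 + 3 + 2 + 2 + 2 = 12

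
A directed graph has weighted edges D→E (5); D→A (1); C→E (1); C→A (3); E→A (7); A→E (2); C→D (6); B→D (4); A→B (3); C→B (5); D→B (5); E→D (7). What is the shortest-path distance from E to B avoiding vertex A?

Routes from E to B avoiding A:
E-D-B: 7 + 5 = 12
Shortest: 12.

12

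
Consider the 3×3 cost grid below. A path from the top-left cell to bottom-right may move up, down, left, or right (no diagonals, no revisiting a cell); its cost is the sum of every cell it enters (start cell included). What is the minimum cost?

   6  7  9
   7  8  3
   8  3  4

28

Take r0c0→r0c1→r1c1→r1c2→r2c2 for a total of 6 + 7 + 8 + 3 + 4 = 28.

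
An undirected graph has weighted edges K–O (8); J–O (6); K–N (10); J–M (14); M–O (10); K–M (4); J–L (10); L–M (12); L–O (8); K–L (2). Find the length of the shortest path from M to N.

14

Comparing a few candidate routes:
M - J - L - K - N: 14 + 10 + 2 + 10 = 36
M - L - O - K - N: 12 + 8 + 8 + 10 = 38
M - K - N: 4 + 10 = 14
M - O - L - K - N: 10 + 8 + 2 + 10 = 30
M - L - K - N: 12 + 2 + 10 = 24
M - O - K - N: 10 + 8 + 10 = 28
Shortest: 14.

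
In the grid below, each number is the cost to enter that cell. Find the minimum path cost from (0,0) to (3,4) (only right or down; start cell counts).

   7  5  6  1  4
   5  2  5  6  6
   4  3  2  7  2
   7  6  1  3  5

28

Cheapest: [0,0] → [0,1] → [1,1] → [2,1] → [2,2] → [3,2] → [3,3] → [3,4]
  7 + 5 + 2 + 3 + 2 + 1 + 3 + 5 = 28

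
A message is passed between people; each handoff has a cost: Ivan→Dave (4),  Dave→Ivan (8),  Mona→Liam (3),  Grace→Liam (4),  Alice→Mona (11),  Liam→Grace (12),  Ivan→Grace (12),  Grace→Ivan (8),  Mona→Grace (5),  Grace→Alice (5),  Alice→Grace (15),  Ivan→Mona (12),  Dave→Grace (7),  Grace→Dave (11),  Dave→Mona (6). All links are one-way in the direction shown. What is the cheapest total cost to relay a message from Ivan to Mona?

10

Paths from Ivan to Mona:
Ivan - Grace - Alice - Mona: 12 + 5 + 11 = 28
Ivan - Grace - Dave - Mona: 12 + 11 + 6 = 29
Ivan - Mona: 12
Ivan - Dave - Mona: 4 + 6 = 10
Ivan - Dave - Grace - Alice - Mona: 4 + 7 + 5 + 11 = 27
Shortest: 10.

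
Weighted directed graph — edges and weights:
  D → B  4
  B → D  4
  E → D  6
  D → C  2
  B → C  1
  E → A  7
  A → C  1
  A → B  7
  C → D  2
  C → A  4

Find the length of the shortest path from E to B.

Paths from E to B:
E-D-B: 6 + 4 = 10
E-D-C-A-B: 6 + 2 + 4 + 7 = 19
E-A-B: 7 + 7 = 14
E-A-C-D-B: 7 + 1 + 2 + 4 = 14
The minimum is 10.

10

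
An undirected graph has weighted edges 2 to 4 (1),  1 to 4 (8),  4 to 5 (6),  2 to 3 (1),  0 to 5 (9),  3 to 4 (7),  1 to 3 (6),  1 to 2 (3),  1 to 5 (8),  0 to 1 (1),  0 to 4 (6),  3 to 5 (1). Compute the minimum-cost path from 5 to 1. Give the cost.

5

A few of the 5→1 routes:
5 - 3 - 1: 1 + 6 = 7
5 - 1: 8
5 - 0 - 1: 9 + 1 = 10
5 - 3 - 2 - 1: 1 + 1 + 3 = 5
Best route has total 5.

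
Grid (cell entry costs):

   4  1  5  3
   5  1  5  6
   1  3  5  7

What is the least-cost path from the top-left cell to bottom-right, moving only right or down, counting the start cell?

21

Path r0c0 r0c1 r1c1 r2c1 r2c2 r2c3: 4 + 1 + 1 + 3 + 5 + 7 = 21.
For comparison, the top-then-right route costs 26.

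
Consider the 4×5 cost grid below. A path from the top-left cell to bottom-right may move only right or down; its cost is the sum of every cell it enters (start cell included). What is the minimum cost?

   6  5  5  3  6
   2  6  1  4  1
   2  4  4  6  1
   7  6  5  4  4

25

Cheapest: [0,0]→[1,0]→[1,1]→[1,2]→[1,3]→[1,4]→[2,4]→[3,4]
  6 + 2 + 6 + 1 + 4 + 1 + 1 + 4 = 25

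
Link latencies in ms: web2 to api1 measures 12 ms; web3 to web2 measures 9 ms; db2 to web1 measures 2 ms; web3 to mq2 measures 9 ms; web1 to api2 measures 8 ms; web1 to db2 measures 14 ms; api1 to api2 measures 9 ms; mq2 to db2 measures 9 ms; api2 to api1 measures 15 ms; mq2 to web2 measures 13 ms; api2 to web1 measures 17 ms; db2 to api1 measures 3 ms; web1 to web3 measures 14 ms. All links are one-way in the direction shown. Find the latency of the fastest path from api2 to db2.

Candidate routes:
api2 - web1 - web3 - mq2 - db2: 17 + 14 + 9 + 9 = 49
api2 - web1 - db2: 17 + 14 = 31
Shortest: 31 ms.

31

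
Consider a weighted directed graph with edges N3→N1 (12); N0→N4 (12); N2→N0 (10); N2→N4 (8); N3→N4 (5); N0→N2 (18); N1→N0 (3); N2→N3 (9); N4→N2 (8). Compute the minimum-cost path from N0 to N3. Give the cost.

Routes from N0 to N3:
N0→N4→N2→N3: 12 + 8 + 9 = 29
N0→N2→N3: 18 + 9 = 27
The minimum is 27.

27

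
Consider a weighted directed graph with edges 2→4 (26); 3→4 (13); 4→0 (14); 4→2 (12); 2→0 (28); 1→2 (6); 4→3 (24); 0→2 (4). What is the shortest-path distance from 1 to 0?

Routes from 1 to 0:
1→2→0: 6 + 28 = 34
1→2→4→0: 6 + 26 + 14 = 46
Shortest: 34.

34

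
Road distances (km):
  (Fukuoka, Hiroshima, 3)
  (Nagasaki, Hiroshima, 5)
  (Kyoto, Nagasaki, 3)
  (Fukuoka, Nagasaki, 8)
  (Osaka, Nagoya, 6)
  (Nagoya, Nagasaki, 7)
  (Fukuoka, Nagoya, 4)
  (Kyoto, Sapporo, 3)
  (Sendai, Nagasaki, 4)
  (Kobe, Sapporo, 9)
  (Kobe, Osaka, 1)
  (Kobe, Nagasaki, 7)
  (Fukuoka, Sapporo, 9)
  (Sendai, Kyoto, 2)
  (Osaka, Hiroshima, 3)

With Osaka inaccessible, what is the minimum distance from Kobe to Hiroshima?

A few of the Kobe→Hiroshima routes:
Kobe - Nagasaki - Fukuoka - Hiroshima: 7 + 8 + 3 = 18
Kobe - Nagasaki - Hiroshima: 7 + 5 = 12
Kobe - Sapporo - Kyoto - Nagasaki - Hiroshima: 9 + 3 + 3 + 5 = 20
The minimum is 12 km.

12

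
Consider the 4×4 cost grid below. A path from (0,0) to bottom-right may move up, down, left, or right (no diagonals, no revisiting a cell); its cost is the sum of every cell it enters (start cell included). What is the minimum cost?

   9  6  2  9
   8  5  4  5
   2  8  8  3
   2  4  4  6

35

Take [0,0]→[0,1]→[0,2]→[1,2]→[1,3]→[2,3]→[3,3] for a total of 9 + 6 + 2 + 4 + 5 + 3 + 6 = 35.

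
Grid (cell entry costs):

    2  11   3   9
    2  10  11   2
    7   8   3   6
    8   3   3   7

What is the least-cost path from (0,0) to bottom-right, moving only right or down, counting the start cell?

32

One optimal route is (0,0) -> (1,0) -> (2,0) -> (2,1) -> (2,2) -> (3,2) -> (3,3).
Its cost is 2 + 2 + 7 + 8 + 3 + 3 + 7 = 32.
(Top row then right column would cost 40.)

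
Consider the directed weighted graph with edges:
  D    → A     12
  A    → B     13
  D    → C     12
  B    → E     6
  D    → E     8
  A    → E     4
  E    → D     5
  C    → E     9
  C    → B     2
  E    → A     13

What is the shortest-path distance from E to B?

Routes from E to B:
E→D→C→B: 5 + 12 + 2 = 19
E→A→B: 13 + 13 = 26
E→D→A→B: 5 + 12 + 13 = 30
The minimum is 19.

19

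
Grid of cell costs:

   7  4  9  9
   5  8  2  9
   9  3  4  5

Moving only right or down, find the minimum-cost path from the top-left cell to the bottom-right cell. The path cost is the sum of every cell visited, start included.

Take [0,0] [0,1] [1,1] [1,2] [2,2] [2,3] for a total of 7 + 4 + 8 + 2 + 4 + 5 = 30.
(Top row then right column would cost 43.)

30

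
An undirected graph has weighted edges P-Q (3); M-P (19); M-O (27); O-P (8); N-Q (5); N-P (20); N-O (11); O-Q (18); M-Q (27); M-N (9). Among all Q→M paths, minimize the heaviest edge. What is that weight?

9

A few of the Q→M routes:
Q -> O -> N -> M: max(18, 11, 9) = 18
Q -> N -> M: max(5, 9) = 9
Q -> P -> O -> N -> M: max(3, 8, 11, 9) = 11
Q -> P -> M: max(3, 19) = 19
The minimum achievable maximum is 9.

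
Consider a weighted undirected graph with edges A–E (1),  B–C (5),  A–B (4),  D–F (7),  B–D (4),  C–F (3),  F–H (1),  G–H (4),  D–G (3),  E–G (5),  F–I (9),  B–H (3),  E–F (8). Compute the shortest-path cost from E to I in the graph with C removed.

17

Checking several routes:
E - A - B - H - F - I: 1 + 4 + 3 + 1 + 9 = 18
E - F - I: 8 + 9 = 17
E - G - H - F - I: 5 + 4 + 1 + 9 = 19
The minimum is 17.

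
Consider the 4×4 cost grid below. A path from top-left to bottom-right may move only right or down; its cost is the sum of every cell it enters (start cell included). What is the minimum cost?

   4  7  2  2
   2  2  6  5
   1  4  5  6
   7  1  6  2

Best path: r0c0 r1c0 r2c0 r2c1 r3c1 r3c2 r3c3
Cost: 4 + 2 + 1 + 4 + 1 + 6 + 2 = 20
(Top row then right column would cost 28.)

20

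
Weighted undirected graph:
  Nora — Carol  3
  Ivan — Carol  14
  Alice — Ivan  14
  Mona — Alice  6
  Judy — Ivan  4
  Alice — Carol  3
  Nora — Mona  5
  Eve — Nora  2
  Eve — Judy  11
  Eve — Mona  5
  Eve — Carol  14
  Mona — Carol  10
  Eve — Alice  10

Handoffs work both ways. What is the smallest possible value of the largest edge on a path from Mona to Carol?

Comparing a few candidate routes:
Mona -> Nora -> Eve -> Alice -> Carol: max(5, 2, 10, 3) = 10
Mona -> Alice -> Carol: max(6, 3) = 6
Mona -> Alice -> Eve -> Nora -> Carol: max(6, 10, 2, 3) = 10
Mona -> Eve -> Nora -> Carol: max(5, 2, 3) = 5
Mona -> Eve -> Alice -> Carol: max(5, 10, 3) = 10
Mona -> Nora -> Carol: max(5, 3) = 5
Best route has worst link 5.

5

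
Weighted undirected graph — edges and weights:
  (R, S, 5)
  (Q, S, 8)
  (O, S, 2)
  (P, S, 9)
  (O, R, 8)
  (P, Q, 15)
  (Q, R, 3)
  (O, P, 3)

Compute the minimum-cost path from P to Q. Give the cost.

Checking several routes:
P-Q: 15
P-O-S-Q: 3 + 2 + 8 = 13
P-O-S-R-Q: 3 + 2 + 5 + 3 = 13
P-O-R-Q: 3 + 8 + 3 = 14
The minimum is 13.

13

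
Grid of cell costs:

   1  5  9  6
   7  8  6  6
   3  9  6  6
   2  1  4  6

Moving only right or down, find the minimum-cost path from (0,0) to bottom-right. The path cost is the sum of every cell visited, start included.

Cheapest: (0,0)→(1,0)→(2,0)→(3,0)→(3,1)→(3,2)→(3,3)
  1 + 7 + 3 + 2 + 1 + 4 + 6 = 24
(Top row then right column would cost 39.)

24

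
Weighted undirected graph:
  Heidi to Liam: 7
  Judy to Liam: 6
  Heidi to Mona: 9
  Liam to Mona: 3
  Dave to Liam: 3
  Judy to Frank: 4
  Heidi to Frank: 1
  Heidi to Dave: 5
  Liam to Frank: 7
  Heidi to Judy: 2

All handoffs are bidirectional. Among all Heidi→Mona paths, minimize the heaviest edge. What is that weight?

5

A few of the Heidi→Mona routes:
Heidi -> Frank -> Liam -> Mona: max(1, 7, 3) = 7
Heidi -> Judy -> Liam -> Mona: max(2, 6, 3) = 6
Heidi -> Dave -> Liam -> Mona: max(5, 3, 3) = 5
Heidi -> Liam -> Mona: max(7, 3) = 7
Heidi -> Frank -> Judy -> Liam -> Mona: max(1, 4, 6, 3) = 6
Best route has worst link 5.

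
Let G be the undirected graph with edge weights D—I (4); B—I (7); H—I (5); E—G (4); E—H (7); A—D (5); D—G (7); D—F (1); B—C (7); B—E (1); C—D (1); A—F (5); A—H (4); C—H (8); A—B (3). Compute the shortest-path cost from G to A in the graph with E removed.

Checking several routes:
G - D - C - B - A: 7 + 1 + 7 + 3 = 18
G - D - C - H - A: 7 + 1 + 8 + 4 = 20
G - D - F - A: 7 + 1 + 5 = 13
G - D - A: 7 + 5 = 12
Shortest: 12.

12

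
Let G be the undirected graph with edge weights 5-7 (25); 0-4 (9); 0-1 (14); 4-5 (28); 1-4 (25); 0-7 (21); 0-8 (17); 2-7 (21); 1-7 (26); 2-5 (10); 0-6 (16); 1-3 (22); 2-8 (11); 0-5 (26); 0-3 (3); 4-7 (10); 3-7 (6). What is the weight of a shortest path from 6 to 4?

Comparing a few candidate routes:
6 -> 0 -> 3 -> 1 -> 4: 16 + 3 + 22 + 25 = 66
6 -> 0 -> 1 -> 7 -> 4: 16 + 14 + 26 + 10 = 66
6 -> 0 -> 1 -> 4: 16 + 14 + 25 = 55
6 -> 0 -> 3 -> 7 -> 4: 16 + 3 + 6 + 10 = 35
6 -> 0 -> 7 -> 4: 16 + 21 + 10 = 47
6 -> 0 -> 4: 16 + 9 = 25
Best route has total 25.

25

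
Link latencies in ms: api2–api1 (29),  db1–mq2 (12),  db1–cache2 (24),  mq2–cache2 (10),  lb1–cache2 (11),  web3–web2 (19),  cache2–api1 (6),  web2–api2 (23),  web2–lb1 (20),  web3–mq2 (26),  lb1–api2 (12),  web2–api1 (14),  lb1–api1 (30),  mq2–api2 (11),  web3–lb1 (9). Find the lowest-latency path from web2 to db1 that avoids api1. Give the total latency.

46

A few of the web2→db1 routes:
web2 - lb1 - api2 - mq2 - db1: 20 + 12 + 11 + 12 = 55
web2 - api2 - mq2 - db1: 23 + 11 + 12 = 46
web2 - lb1 - cache2 - mq2 - db1: 20 + 11 + 10 + 12 = 53
web2 - lb1 - cache2 - db1: 20 + 11 + 24 = 55
web2 - web3 - lb1 - cache2 - mq2 - db1: 19 + 9 + 11 + 10 + 12 = 61
web2 - web3 - mq2 - db1: 19 + 26 + 12 = 57
Shortest: 46 ms.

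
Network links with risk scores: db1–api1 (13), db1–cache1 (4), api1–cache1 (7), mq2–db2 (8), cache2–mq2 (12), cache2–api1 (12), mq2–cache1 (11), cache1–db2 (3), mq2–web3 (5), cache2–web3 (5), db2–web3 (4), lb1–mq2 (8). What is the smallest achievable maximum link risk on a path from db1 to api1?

Comparing a few candidate routes:
db1 -> cache1 -> db2 -> web3 -> mq2 -> cache2 -> api1: max(4, 3, 4, 5, 12, 12) = 12
db1 -> cache1 -> api1: max(4, 7) = 7
db1 -> cache1 -> db2 -> mq2 -> cache2 -> api1: max(4, 3, 8, 12, 12) = 12
db1 -> cache1 -> db2 -> mq2 -> web3 -> cache2 -> api1: max(4, 3, 8, 5, 5, 12) = 12
The minimum achievable maximum is 7.

7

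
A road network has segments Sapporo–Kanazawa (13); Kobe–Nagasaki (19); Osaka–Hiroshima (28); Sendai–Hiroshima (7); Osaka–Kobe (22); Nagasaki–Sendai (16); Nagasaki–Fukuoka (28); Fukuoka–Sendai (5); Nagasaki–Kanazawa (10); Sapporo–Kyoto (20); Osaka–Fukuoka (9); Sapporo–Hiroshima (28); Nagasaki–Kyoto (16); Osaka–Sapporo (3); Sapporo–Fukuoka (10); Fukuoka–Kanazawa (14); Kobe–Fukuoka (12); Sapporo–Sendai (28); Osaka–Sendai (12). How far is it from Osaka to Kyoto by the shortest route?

Some routes from Osaka to Kyoto:
Osaka - Fukuoka - Sapporo - Kyoto: 9 + 10 + 20 = 39
Osaka - Sapporo - Kyoto: 3 + 20 = 23
Osaka - Sapporo - Kanazawa - Nagasaki - Kyoto: 3 + 13 + 10 + 16 = 42
The minimum is 23 km.

23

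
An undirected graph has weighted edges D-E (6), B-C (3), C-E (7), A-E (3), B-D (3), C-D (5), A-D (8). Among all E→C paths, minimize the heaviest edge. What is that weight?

6

Routes from E to C:
E - C: max(7) = 7
E - A - D - B - C: max(3, 8, 3, 3) = 8
E - A - D - C: max(3, 8, 5) = 8
E - D - C: max(6, 5) = 6
E - D - B - C: max(6, 3, 3) = 6
Best route has worst link 6.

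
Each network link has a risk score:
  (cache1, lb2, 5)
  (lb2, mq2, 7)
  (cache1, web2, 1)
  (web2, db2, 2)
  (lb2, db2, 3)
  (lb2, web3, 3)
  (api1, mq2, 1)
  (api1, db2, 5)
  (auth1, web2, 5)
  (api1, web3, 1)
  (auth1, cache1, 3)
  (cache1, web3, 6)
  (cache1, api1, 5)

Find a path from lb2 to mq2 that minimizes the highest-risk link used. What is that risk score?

A few of the lb2→mq2 routes:
lb2-db2-web2-cache1-api1-mq2: max(3, 2, 1, 5, 1) = 5
lb2-web3-api1-mq2: max(3, 1, 1) = 3
lb2-db2-api1-mq2: max(3, 5, 1) = 5
lb2-db2-web2-auth1-cache1-api1-mq2: max(3, 2, 5, 3, 5, 1) = 5
lb2-cache1-auth1-web2-db2-api1-mq2: max(5, 3, 5, 2, 5, 1) = 5
lb2-cache1-api1-mq2: max(5, 5, 1) = 5
Best route has worst link 3.

3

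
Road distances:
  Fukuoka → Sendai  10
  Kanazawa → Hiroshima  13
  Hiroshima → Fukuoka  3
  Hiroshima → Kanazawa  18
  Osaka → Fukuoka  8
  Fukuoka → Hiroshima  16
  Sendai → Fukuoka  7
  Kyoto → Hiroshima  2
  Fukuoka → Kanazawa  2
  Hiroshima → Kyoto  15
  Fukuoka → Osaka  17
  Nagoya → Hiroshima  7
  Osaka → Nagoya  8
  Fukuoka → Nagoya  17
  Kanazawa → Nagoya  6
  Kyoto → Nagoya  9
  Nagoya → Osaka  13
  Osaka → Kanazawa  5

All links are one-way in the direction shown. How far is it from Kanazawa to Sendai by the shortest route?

26

Routes from Kanazawa to Sendai:
Kanazawa→Hiroshima→Fukuoka→Sendai: 13 + 3 + 10 = 26
Kanazawa→Hiroshima→Kyoto→Nagoya→Osaka→Fukuoka→Sendai: 13 + 15 + 9 + 13 + 8 + 10 = 68
Kanazawa→Nagoya→Hiroshima→Fukuoka→Sendai: 6 + 7 + 3 + 10 = 26
Kanazawa→Nagoya→Osaka→Fukuoka→Sendai: 6 + 13 + 8 + 10 = 37
The minimum is 26.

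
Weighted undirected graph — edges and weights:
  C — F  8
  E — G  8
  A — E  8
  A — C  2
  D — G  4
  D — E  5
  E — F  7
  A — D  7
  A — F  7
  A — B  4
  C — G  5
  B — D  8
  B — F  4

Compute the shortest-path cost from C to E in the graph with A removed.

Checking several routes:
C-G-E: 5 + 8 = 13
C-F-E: 8 + 7 = 15
C-G-D-E: 5 + 4 + 5 = 14
The minimum is 13.

13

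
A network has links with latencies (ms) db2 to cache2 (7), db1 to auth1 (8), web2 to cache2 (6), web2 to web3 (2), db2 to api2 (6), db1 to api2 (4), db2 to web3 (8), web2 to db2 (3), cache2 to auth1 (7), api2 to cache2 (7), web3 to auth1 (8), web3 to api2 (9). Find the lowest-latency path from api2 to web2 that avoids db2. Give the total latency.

11

Routes from api2 to web2 avoiding db2:
api2-cache2-auth1-web3-web2: 7 + 7 + 8 + 2 = 24
api2-web3-web2: 9 + 2 = 11
api2-db1-auth1-cache2-web2: 4 + 8 + 7 + 6 = 25
api2-db1-auth1-web3-web2: 4 + 8 + 8 + 2 = 22
api2-web3-auth1-cache2-web2: 9 + 8 + 7 + 6 = 30
api2-cache2-web2: 7 + 6 = 13
Shortest: 11 ms.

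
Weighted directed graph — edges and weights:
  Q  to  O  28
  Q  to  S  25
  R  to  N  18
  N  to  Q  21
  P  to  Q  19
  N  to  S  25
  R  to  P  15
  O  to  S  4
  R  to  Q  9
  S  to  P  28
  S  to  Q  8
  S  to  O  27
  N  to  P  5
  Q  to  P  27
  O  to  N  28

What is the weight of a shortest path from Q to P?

A few of the Q→P routes:
Q→P: 27
Q→O→S→P: 28 + 4 + 28 = 60
Q→S→O→N→P: 25 + 27 + 28 + 5 = 85
Q→O→N→P: 28 + 28 + 5 = 61
Q→S→P: 25 + 28 = 53
Best route has total 27.

27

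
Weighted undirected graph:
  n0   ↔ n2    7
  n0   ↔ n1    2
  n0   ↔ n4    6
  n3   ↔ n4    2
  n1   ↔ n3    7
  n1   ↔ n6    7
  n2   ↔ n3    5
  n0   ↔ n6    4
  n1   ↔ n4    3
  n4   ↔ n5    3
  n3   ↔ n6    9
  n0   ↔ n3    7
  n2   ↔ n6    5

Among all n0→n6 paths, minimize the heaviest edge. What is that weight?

Comparing a few candidate routes:
n0→n1→n4→n3→n2→n6: max(2, 3, 2, 5, 5) = 5
n0→n1→n6: max(2, 7) = 7
n0→n1→n3→n2→n6: max(2, 7, 5, 5) = 7
n0→n4→n3→n2→n6: max(6, 2, 5, 5) = 6
n0→n6: max(4) = 4
Smallest bottleneck: 4.

4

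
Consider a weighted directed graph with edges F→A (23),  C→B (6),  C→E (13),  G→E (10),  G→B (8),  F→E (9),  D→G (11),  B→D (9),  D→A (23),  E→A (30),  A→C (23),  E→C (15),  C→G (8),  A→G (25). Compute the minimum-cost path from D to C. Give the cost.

36

Some routes from D to C:
D -> G -> E -> C: 11 + 10 + 15 = 36
D -> A -> C: 23 + 23 = 46
D -> A -> G -> E -> C: 23 + 25 + 10 + 15 = 73
Best route has total 36.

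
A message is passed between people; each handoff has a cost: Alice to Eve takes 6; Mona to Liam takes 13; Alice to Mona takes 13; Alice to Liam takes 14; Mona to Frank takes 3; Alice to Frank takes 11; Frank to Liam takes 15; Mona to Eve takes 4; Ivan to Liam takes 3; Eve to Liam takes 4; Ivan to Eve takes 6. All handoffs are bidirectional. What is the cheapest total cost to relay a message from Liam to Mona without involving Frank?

8

A few of the Liam→Mona routes:
Liam-Eve-Mona: 4 + 4 = 8
Liam-Mona: 13
Liam-Ivan-Eve-Mona: 3 + 6 + 4 = 13
The minimum is 8.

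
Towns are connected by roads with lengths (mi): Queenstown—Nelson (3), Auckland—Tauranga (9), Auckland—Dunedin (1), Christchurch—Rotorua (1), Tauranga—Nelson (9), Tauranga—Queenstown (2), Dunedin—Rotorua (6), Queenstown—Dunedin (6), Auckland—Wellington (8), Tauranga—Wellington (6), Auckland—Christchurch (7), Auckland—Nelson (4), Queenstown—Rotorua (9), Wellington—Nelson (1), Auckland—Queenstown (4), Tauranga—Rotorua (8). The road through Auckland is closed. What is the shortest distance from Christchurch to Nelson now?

13

Comparing a few candidate routes:
Christchurch - Rotorua - Tauranga - Nelson: 1 + 8 + 9 = 18
Christchurch - Rotorua - Tauranga - Queenstown - Nelson: 1 + 8 + 2 + 3 = 14
Christchurch - Rotorua - Dunedin - Queenstown - Nelson: 1 + 6 + 6 + 3 = 16
Christchurch - Rotorua - Queenstown - Nelson: 1 + 9 + 3 = 13
Christchurch - Rotorua - Queenstown - Tauranga - Wellington - Nelson: 1 + 9 + 2 + 6 + 1 = 19
Christchurch - Rotorua - Tauranga - Wellington - Nelson: 1 + 8 + 6 + 1 = 16
The minimum is 13 mi.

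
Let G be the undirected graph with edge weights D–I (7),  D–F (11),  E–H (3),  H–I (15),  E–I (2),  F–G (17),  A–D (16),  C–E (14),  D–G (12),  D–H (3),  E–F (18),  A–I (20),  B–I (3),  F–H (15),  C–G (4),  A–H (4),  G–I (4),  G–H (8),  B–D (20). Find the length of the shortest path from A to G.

12

Checking several routes:
A → H → E → I → G: 4 + 3 + 2 + 4 = 13
A → H → D → I → G: 4 + 3 + 7 + 4 = 18
A → H → G: 4 + 8 = 12
Shortest: 12.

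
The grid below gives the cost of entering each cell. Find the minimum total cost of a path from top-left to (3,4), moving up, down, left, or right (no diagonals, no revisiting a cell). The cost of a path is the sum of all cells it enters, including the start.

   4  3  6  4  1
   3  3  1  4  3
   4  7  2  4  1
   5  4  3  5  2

Path r0c0 r0c1 r1c1 r1c2 r2c2 r2c3 r2c4 r3c4: 4 + 3 + 3 + 1 + 2 + 4 + 1 + 2 = 20.

20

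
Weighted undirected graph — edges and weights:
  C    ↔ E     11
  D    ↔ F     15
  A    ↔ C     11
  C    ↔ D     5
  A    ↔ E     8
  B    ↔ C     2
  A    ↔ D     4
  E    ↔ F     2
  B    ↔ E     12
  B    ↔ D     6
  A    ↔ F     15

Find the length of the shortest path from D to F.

14

A few of the D→F routes:
D - A - E - F: 4 + 8 + 2 = 14
D - C - E - F: 5 + 11 + 2 = 18
D - F: 15
D - A - F: 4 + 15 = 19
The minimum is 14.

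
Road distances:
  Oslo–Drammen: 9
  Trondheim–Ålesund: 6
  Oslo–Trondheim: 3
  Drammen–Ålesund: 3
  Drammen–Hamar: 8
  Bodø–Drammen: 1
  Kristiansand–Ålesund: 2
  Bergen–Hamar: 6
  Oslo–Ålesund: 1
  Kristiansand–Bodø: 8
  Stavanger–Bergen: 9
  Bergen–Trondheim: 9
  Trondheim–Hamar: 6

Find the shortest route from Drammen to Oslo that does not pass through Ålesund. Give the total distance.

9

Paths from Drammen to Oslo avoiding Ålesund:
Drammen-Hamar-Trondheim-Oslo: 8 + 6 + 3 = 17
Drammen-Hamar-Bergen-Trondheim-Oslo: 8 + 6 + 9 + 3 = 26
Drammen-Oslo: 9
Best route has total 9.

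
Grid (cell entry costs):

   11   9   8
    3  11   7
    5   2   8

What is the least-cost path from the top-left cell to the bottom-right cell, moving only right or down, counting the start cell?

29

Best path: r0c0 -> r1c0 -> r2c0 -> r2c1 -> r2c2
Cost: 11 + 3 + 5 + 2 + 8 = 29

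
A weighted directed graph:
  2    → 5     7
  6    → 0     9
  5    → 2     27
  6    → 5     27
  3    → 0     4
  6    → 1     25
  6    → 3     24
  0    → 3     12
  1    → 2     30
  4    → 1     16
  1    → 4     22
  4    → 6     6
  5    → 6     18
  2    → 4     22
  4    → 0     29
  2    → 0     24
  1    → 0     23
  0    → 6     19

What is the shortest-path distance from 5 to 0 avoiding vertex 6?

51

Paths from 5 to 0 avoiding 6:
5 - 2 - 4 - 0: 27 + 22 + 29 = 78
5 - 2 - 4 - 1 - 0: 27 + 22 + 16 + 23 = 88
5 - 2 - 0: 27 + 24 = 51
Shortest: 51.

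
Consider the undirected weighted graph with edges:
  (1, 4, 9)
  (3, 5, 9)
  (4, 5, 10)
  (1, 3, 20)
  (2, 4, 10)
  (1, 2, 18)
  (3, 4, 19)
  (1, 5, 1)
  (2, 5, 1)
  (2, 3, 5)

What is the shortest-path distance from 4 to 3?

15

Some routes from 4 to 3:
4 → 2 → 3: 10 + 5 = 15
4 → 1 → 5 → 2 → 3: 9 + 1 + 1 + 5 = 16
4 → 5 → 2 → 3: 10 + 1 + 5 = 16
The minimum is 15.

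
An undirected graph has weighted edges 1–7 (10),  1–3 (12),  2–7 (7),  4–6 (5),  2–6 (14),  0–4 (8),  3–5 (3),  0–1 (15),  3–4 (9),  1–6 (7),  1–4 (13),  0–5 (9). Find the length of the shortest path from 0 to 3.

A few of the 0→3 routes:
0 - 4 - 3: 8 + 9 = 17
0 - 4 - 6 - 1 - 3: 8 + 5 + 7 + 12 = 32
0 - 5 - 3: 9 + 3 = 12
0 - 1 - 3: 15 + 12 = 27
The minimum is 12.

12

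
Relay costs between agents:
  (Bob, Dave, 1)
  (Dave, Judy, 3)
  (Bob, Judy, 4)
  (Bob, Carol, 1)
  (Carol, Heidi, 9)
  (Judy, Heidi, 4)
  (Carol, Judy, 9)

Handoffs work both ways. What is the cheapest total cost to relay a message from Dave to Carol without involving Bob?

12

Candidate routes:
Dave -> Judy -> Heidi -> Carol: 3 + 4 + 9 = 16
Dave -> Judy -> Carol: 3 + 9 = 12
The minimum is 12.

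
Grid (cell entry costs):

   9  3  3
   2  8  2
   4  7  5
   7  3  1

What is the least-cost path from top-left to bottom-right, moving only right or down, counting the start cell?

23

Path r0c0 -> r0c1 -> r0c2 -> r1c2 -> r2c2 -> r3c2: 9 + 3 + 3 + 2 + 5 + 1 = 23.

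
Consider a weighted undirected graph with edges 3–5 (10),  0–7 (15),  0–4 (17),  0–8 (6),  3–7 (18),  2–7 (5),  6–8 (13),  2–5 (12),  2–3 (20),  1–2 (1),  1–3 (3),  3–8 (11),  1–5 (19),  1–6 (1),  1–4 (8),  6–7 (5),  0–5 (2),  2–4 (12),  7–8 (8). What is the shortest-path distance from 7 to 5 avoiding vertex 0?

17

Some routes from 7 to 5 avoiding 0:
7→6→1→2→5: 5 + 1 + 1 + 12 = 19
7→2→5: 5 + 12 = 17
7→6→1→3→5: 5 + 1 + 3 + 10 = 19
7→2→1→3→5: 5 + 1 + 3 + 10 = 19
The minimum is 17.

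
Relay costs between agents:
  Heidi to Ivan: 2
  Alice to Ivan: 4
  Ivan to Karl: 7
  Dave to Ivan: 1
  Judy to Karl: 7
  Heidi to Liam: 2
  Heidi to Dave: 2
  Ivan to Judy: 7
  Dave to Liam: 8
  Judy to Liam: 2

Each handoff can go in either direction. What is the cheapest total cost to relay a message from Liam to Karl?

9

Checking several routes:
Liam - Heidi - Dave - Ivan - Karl: 2 + 2 + 1 + 7 = 12
Liam - Heidi - Ivan - Karl: 2 + 2 + 7 = 11
Liam - Judy - Karl: 2 + 7 = 9
The minimum is 9.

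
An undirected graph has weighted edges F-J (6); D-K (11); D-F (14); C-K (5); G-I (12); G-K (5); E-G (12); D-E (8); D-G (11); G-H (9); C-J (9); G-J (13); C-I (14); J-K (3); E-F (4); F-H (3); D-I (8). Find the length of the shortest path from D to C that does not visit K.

22

Checking several routes:
D→G→I→C: 11 + 12 + 14 = 37
D→E→F→J→C: 8 + 4 + 6 + 9 = 27
D→I→C: 8 + 14 = 22
D→G→J→C: 11 + 13 + 9 = 33
D→F→J→C: 14 + 6 + 9 = 29
Shortest: 22.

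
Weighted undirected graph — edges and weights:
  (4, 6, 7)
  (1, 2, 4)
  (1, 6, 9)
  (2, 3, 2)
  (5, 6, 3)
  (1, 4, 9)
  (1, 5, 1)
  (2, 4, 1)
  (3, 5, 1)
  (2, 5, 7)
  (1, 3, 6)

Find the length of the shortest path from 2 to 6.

6

Checking several routes:
2-3-5-6: 2 + 1 + 3 = 6
2-1-6: 4 + 9 = 13
2-4-6: 1 + 7 = 8
2-3-1-5-6: 2 + 6 + 1 + 3 = 12
2-5-6: 7 + 3 = 10
2-1-5-6: 4 + 1 + 3 = 8
Best route has total 6.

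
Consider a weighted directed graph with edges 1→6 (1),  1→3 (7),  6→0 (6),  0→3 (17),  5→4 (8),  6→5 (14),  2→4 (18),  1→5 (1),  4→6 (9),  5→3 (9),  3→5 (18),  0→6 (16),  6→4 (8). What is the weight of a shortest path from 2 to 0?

Candidate routes:
2→4→6→0: 18 + 9 + 6 = 33
Shortest: 33.

33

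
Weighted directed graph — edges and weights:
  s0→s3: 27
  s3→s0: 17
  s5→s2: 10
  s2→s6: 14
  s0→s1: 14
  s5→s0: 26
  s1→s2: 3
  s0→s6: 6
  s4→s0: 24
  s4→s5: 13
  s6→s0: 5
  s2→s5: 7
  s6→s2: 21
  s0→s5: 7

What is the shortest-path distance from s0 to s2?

17

Candidate routes:
s0 - s1 - s2: 14 + 3 = 17
s0 - s5 - s2: 7 + 10 = 17
s0 - s6 - s2: 6 + 21 = 27
Shortest: 17.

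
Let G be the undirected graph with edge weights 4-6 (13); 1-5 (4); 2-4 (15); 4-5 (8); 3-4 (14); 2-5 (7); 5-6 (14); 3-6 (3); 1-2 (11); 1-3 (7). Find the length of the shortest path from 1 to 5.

Some routes from 1 to 5:
1→2→5: 11 + 7 = 18
1→5: 4
1→3→6→5: 7 + 3 + 14 = 24
1→3→4→5: 7 + 14 + 8 = 29
1→3→6→4→5: 7 + 3 + 13 + 8 = 31
The minimum is 4.

4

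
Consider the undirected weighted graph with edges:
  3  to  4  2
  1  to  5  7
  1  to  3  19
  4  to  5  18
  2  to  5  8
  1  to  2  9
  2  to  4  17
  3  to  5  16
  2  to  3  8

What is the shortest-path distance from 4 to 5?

18

Some routes from 4 to 5:
4 -> 3 -> 5: 2 + 16 = 18
4 -> 3 -> 2 -> 5: 2 + 8 + 8 = 18
4 -> 5: 18
4 -> 2 -> 5: 17 + 8 = 25
Best route has total 18.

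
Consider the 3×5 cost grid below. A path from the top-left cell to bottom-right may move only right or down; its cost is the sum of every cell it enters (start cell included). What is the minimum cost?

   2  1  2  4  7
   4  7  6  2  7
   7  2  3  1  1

Cheapest: (0,0) -> (0,1) -> (0,2) -> (0,3) -> (1,3) -> (2,3) -> (2,4)
  2 + 1 + 2 + 4 + 2 + 1 + 1 = 13

13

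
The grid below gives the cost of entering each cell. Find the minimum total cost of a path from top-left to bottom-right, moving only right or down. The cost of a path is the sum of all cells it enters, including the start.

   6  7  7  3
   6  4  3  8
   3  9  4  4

27

Take [0,0] [1,0] [1,1] [1,2] [2,2] [2,3] for a total of 6 + 6 + 4 + 3 + 4 + 4 = 27.
For comparison, the top-then-right route costs 35.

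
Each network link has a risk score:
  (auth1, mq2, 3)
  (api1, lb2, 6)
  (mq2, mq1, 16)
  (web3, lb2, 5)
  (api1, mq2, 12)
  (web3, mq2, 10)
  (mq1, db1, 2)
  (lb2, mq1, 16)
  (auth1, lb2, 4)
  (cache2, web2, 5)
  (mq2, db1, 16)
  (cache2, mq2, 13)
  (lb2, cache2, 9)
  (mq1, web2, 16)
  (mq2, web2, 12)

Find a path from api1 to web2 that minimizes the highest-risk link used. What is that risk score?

9

A few of the api1→web2 routes:
api1 - mq2 - web2: max(12, 12) = 12
api1 - lb2 - cache2 - web2: max(6, 9, 5) = 9
api1 - mq2 - auth1 - lb2 - cache2 - web2: max(12, 3, 4, 9, 5) = 12
api1 - mq2 - web3 - lb2 - cache2 - web2: max(12, 10, 5, 9, 5) = 12
Smallest bottleneck: 9.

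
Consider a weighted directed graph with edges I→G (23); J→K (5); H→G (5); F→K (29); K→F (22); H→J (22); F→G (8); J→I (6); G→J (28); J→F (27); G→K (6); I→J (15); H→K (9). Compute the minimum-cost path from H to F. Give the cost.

31

Checking several routes:
H→J→K→F: 22 + 5 + 22 = 49
H→G→K→F: 5 + 6 + 22 = 33
H→G→J→F: 5 + 28 + 27 = 60
H→K→F: 9 + 22 = 31
H→J→F: 22 + 27 = 49
Best route has total 31.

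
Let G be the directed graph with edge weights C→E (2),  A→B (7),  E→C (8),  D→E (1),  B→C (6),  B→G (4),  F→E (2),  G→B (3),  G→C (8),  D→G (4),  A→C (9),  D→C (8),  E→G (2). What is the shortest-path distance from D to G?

3

Routes from D to G:
D-E-G: 1 + 2 = 3
D-G: 4
D-C-E-G: 8 + 2 + 2 = 12
Best route has total 3.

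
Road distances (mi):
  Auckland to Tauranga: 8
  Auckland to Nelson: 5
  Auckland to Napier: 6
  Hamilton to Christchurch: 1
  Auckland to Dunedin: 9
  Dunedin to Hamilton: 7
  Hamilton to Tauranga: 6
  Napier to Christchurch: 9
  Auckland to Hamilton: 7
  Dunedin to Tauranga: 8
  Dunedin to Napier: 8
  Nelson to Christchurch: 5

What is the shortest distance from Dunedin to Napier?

8

Comparing a few candidate routes:
Dunedin-Hamilton-Christchurch-Napier: 7 + 1 + 9 = 17
Dunedin-Napier: 8
Dunedin-Auckland-Napier: 9 + 6 = 15
The minimum is 8 mi.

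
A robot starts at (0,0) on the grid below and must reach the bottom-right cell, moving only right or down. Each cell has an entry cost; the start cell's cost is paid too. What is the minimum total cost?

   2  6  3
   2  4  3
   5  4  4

Cheapest: r0c0 -> r1c0 -> r1c1 -> r1c2 -> r2c2
  2 + 2 + 4 + 3 + 4 = 15

15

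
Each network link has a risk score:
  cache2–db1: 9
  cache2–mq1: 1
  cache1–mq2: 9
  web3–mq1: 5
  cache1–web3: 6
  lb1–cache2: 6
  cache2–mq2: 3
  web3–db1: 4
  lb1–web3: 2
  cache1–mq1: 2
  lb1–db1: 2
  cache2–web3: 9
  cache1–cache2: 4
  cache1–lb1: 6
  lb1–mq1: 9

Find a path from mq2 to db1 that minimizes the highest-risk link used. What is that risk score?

5

A few of the mq2→db1 routes:
mq2 - cache2 - cache1 - mq1 - web3 - db1: max(3, 4, 2, 5, 4) = 5
mq2 - cache2 - lb1 - web3 - db1: max(3, 6, 2, 4) = 6
mq2 - cache2 - mq1 - web3 - db1: max(3, 1, 5, 4) = 5
mq2 - cache2 - cache1 - mq1 - web3 - lb1 - db1: max(3, 4, 2, 5, 2, 2) = 5
mq2 - cache2 - mq1 - web3 - lb1 - db1: max(3, 1, 5, 2, 2) = 5
The minimum achievable maximum is 5.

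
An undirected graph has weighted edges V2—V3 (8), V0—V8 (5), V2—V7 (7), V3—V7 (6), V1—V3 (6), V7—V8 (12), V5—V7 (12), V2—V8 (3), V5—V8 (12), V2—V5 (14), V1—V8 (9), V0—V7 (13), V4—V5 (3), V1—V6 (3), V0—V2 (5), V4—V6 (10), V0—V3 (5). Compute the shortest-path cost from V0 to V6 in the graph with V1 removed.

30

Some routes from V0 to V6 avoiding V1:
V0 → V8 → V5 → V4 → V6: 5 + 12 + 3 + 10 = 30
V0 → V3 → V7 → V5 → V4 → V6: 5 + 6 + 12 + 3 + 10 = 36
V0 → V2 → V8 → V5 → V4 → V6: 5 + 3 + 12 + 3 + 10 = 33
V0 → V2 → V5 → V4 → V6: 5 + 14 + 3 + 10 = 32
V0 → V8 → V2 → V5 → V4 → V6: 5 + 3 + 14 + 3 + 10 = 35
Shortest: 30.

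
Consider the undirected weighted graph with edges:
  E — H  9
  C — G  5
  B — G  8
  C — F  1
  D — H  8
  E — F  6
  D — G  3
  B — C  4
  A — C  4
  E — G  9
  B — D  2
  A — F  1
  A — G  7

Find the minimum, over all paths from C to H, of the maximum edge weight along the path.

Checking several routes:
C → G → D → H: max(5, 3, 8) = 8
C → B → G → D → H: max(4, 8, 3, 8) = 8
C → B → D → H: max(4, 2, 8) = 8
C → A → G → B → D → H: max(4, 7, 8, 2, 8) = 8
C → G → B → D → H: max(5, 8, 2, 8) = 8
C → A → G → D → H: max(4, 7, 3, 8) = 8
The minimum achievable maximum is 8.

8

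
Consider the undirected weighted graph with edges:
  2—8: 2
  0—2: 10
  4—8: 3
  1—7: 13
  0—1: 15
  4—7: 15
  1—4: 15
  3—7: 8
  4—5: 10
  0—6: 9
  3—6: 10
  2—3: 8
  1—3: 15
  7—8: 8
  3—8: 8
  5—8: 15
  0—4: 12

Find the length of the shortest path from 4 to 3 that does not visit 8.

23

Comparing a few candidate routes:
4 - 0 - 1 - 3: 12 + 15 + 15 = 42
4 - 1 - 7 - 3: 15 + 13 + 8 = 36
4 - 0 - 6 - 3: 12 + 9 + 10 = 31
4 - 0 - 2 - 3: 12 + 10 + 8 = 30
4 - 7 - 3: 15 + 8 = 23
4 - 1 - 3: 15 + 15 = 30
Best route has total 23.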